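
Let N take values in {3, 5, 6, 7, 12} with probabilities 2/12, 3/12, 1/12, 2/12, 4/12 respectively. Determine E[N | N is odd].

P(N is odd) = 7/12.
Σ over the event: 3·1/6 + 5·1/4 + 7·1/6 = 35/12.
E[N | N is odd] = (35/12) / (7/12) = 5.

5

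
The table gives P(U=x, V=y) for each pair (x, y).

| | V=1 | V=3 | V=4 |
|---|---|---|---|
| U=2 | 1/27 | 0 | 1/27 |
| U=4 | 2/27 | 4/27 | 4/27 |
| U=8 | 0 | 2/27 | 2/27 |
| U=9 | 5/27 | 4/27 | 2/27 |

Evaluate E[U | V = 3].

P(V = 3) = 10/27.
Σ U·P over the event = 4·(4/27) + 8·(2/27) + 9·(4/27) = 68/27.
E[U | V = 3] = (68/27) / (10/27) = 34/5.

34/5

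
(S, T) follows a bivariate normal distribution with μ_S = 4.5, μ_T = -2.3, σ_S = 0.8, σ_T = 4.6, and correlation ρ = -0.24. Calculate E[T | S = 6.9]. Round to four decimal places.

-5.6120

E[T | S=x] = μ_T + ρ(σ_T/σ_S)(x − μ_S) for jointly normal variables.
E[T | S=6.9] = -2.3 + (-0.24)·(4.6/0.8)·(6.9 − (4.5)) = -2.3 + (-1.38)·(2.4) = -5.6120.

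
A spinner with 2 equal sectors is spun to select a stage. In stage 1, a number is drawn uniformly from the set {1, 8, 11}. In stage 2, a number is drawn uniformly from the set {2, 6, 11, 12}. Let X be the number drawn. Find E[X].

E[X | stage 1] = (1+8+11)/3 = 20/3.
E[X | stage 2] = (2+6+11+12)/4 = 31/4.
E[X] = (1/2)·(20/3) + (1/2)·(31/4) = 173/24.

173/24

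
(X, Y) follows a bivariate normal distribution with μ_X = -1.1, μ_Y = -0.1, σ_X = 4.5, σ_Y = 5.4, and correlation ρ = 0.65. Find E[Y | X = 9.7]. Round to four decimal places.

8.3240

E[Y | X=x] = μ_Y + ρ(σ_Y/σ_X)(x − μ_X) for jointly normal variables.
E[Y | X=9.7] = -0.1 + (0.65)·(5.4/4.5)·(9.7 − (-1.1)) = -0.1 + (0.78)·(10.8) = 8.3240.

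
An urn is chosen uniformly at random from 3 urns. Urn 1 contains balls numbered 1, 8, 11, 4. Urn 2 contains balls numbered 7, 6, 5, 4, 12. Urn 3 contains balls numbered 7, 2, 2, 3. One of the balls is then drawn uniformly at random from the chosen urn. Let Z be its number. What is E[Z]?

163/30

E[Z | urn 1] = (1+8+11+4)/4 = 6.
E[Z | urn 2] = (7+6+5+4+12)/5 = 34/5.
E[Z | urn 3] = (7+2+2+3)/4 = 7/2.
E[Z] = (1/3)·(6) + (1/3)·(34/5) + (1/3)·(7/2) = 163/30.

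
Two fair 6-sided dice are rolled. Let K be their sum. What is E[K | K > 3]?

P(K > 3) = 11/12.
E[K | K > 3] = (61/9) / (11/12) = 244/33.

244/33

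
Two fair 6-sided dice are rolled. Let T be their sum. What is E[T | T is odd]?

P(T is odd) = 1/2.
Σ over the event: 3·1/18 + 5·1/9 + 7·1/6 + 9·1/9 + 11·1/18 = 7/2.
E[T | T is odd] = (7/2) / (1/2) = 7.

7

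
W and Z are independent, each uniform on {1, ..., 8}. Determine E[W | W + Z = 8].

P(W + Z = 8) = 7/64.
Summing W·P(x,y) over outcomes with W + Z = 8 gives 7/16.
E[W | W + Z = 8] = (7/16) / (7/64) = 4.

4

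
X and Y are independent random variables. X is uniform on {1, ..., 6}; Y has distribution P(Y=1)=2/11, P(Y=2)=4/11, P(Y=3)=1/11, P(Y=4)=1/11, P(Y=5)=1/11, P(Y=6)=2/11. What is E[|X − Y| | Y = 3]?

3/2

P(Y = 3) = 1/11.
Summing |X−Y|·P(x,y) over outcomes with Y = 3 gives 3/22.
E[|X − Y| | Y = 3] = (3/22) / (1/11) = 3/2.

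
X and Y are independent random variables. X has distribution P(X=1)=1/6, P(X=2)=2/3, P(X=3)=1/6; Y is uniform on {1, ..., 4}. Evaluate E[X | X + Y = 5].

2

P(X + Y = 5) = 1/4.
Summing X·P(x,y) over outcomes with X + Y = 5 gives 1/2.
E[X | X + Y = 5] = (1/2) / (1/4) = 2.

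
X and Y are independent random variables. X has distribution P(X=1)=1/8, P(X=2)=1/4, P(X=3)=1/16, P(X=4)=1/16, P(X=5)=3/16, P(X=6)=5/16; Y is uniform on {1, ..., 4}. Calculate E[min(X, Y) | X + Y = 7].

P(X + Y = 7) = 5/32.
Summing min(X,Y)·P(x,y) over outcomes with X + Y = 7 gives 17/64.
E[min(X, Y) | X + Y = 7] = (17/64) / (5/32) = 17/10.

17/10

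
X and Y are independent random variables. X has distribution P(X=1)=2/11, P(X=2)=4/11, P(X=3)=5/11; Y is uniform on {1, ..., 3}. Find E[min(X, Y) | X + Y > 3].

48/25

P(X + Y > 3) = 25/33.
Summing min(X,Y)·P(x,y) over outcomes with X + Y > 3 gives 16/11.
E[min(X, Y) | X + Y > 3] = (16/11) / (25/33) = 48/25.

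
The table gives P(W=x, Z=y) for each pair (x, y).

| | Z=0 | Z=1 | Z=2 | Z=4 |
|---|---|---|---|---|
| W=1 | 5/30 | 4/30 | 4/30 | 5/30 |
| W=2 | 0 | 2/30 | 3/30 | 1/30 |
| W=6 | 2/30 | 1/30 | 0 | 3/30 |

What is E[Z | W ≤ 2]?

11/6

P(W ≤ 2) = 4/5.
Summing Z·P(W=x,Z=y) over the conditioning event gives 22/15.
E[Z | W ≤ 2] = (22/15) / (4/5) = 11/6.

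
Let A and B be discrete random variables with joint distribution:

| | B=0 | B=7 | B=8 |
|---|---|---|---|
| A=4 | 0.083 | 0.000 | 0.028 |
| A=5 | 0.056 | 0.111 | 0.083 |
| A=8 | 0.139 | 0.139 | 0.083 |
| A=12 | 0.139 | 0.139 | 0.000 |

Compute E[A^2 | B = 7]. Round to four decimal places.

P(B = 7) = 0.389.
Σ A^2·P over the event = 25·(0.111) + 64·(0.139) + 144·(0.139) = 31.687.
E[A^2 | B = 7] = (31.687) / (0.389) = 81.4576.

81.4576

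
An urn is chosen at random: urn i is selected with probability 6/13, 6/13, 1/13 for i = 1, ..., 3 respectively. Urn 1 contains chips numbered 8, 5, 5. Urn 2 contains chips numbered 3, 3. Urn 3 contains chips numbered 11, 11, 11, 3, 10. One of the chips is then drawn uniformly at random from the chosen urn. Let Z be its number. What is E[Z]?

E[Z | urn 1] = (8+5+5)/3 = 6.
E[Z | urn 2] = (3+3)/2 = 3.
E[Z | urn 3] = (11+11+11+3+10)/5 = 46/5.
E[Z] = (6/13)·(6) + (6/13)·(3) + (1/13)·(46/5) = 316/65.

316/65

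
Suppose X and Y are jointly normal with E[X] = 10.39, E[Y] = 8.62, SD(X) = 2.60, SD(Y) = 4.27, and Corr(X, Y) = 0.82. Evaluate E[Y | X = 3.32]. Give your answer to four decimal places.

For a bivariate normal, E[Y | X=x] = μ_Y + ρ·(σ_Y/σ_X)·(x − μ_X).
E[Y | X=3.32] = 8.62 + (0.82)·(4.27/2.60)·(3.32 − (10.39)) = 8.62 + (1.34669)·(-7.07) = -0.9011.

-0.9011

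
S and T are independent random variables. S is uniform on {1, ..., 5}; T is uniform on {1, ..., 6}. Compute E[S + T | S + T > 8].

29/3

Outcomes with S + T > 8: (3,6), (4,5), (4,6), (5,4), (5,5), (5,6), each with probability 1/30.
E[S + T | S + T > 8] = (9 + 9 + 10 + 9 + 10 + 11) / 6 = 29/3.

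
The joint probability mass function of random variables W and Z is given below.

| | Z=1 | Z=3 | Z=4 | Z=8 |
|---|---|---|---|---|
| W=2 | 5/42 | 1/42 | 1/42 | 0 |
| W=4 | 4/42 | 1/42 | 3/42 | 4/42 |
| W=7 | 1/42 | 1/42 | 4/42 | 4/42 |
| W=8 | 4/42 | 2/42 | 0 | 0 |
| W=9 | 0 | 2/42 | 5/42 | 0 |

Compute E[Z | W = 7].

26/5

P(W = 7) = 5/21.
Σ Z·P over the event = 1·(1/42) + 3·(1/42) + 4·(4/42) + 8·(4/42) = 26/21.
E[Z | W = 7] = (26/21) / (5/21) = 26/5.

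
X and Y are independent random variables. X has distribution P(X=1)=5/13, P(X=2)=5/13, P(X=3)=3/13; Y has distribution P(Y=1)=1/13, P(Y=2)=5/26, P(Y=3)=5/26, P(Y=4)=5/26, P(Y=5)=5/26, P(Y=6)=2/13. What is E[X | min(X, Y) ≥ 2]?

P(min(X, Y) ≥ 2) = 96/169.
Summing X·P(x,y) over outcomes with min(X, Y) ≥ 2 gives 228/169.
E[X | min(X, Y) ≥ 2] = (228/169) / (96/169) = 19/8.

19/8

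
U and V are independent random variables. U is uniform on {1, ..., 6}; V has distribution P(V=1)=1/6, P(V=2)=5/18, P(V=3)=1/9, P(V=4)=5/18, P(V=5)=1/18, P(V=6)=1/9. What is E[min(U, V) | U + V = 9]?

P(U + V = 9) = 5/54.
Summing min(U,V)·P(x,y) over outcomes with U + V = 9 gives 1/3.
E[min(U, V) | U + V = 9] = (1/3) / (5/54) = 18/5.

18/5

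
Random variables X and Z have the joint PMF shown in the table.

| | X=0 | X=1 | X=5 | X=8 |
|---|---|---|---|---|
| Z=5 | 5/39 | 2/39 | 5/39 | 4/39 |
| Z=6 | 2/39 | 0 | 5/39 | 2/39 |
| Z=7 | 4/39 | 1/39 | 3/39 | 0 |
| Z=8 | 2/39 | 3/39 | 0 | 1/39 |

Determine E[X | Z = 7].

2

P(Z = 7) = 8/39.
Σ X·P over the event = 0·(4/39) + 1·(1/39) + 5·(3/39) = 16/39.
E[X | Z = 7] = (16/39) / (8/39) = 2.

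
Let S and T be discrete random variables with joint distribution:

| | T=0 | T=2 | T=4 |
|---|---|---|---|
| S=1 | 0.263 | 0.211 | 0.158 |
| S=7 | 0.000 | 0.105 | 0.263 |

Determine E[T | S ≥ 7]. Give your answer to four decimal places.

P(S ≥ 7) = 0.368.
Σ T·P over the event = 2·(0.105) + 4·(0.263) = 1.262.
E[T | S ≥ 7] = (1.262) / (0.368) = 3.4293.

3.4293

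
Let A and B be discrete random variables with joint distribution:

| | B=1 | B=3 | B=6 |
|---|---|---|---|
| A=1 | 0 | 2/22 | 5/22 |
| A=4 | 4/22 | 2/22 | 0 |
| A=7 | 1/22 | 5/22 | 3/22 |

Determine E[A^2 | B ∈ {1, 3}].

P(B ∈ {1, 3}) = 7/11.
Σ A^2·P over the event = 1·(2/22) + 16·(4/22) + 16·(2/22) + 49·(1/22) + 49·(5/22) = 196/11.
E[A^2 | B ∈ {1, 3}] = (196/11) / (7/11) = 28.

28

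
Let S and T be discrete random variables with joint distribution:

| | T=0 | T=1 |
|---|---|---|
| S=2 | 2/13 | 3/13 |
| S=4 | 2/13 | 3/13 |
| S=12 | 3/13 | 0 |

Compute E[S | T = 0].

48/7

P(T = 0) = 7/13.
Σ S·P over the event = 2·(2/13) + 4·(2/13) + 12·(3/13) = 48/13.
E[S | T = 0] = (48/13) / (7/13) = 48/7.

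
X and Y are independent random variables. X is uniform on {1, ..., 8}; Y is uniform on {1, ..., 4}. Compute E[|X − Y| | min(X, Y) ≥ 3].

P(min(X, Y) ≥ 3) = 3/8.
Summing |X−Y|·P(x,y) over outcomes with min(X, Y) ≥ 3 gives 13/16.
E[|X − Y| | min(X, Y) ≥ 3] = (13/16) / (3/8) = 13/6.

13/6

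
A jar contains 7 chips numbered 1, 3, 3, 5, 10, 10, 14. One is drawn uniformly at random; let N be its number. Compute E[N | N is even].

34/3

P(N is even) = 3/7.
Σ over the event: 10·2/7 + 14·1/7 = 34/7.
E[N | N is even] = (34/7) / (3/7) = 34/3.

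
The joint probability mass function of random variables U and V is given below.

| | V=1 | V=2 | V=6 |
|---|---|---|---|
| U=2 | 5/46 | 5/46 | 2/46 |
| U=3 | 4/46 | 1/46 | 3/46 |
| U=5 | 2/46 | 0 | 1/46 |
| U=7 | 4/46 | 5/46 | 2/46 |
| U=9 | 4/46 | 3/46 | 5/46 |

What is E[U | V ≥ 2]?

152/27

P(V ≥ 2) = 27/46.
Summing U·P(U=x,V=y) over the conditioning event gives 76/23.
E[U | V ≥ 2] = (76/23) / (27/46) = 152/27.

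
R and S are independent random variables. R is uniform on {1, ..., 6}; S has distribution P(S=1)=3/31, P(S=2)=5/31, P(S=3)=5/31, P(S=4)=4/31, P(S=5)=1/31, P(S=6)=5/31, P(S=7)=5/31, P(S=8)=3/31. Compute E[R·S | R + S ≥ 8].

P(R + S ≥ 8) = 52/93.
Summing RS·P(x,y) over outcomes with R + S ≥ 8 gives 399/31.
E[R·S | R + S ≥ 8] = (399/31) / (52/93) = 1197/52.

1197/52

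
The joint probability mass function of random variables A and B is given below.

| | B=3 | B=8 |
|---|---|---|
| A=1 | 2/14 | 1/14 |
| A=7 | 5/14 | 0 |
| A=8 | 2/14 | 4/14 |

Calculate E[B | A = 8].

P(A = 8) = 3/7.
Σ B·P over the event = 3·(2/14) + 8·(4/14) = 19/7.
E[B | A = 8] = (19/7) / (3/7) = 19/3.

19/3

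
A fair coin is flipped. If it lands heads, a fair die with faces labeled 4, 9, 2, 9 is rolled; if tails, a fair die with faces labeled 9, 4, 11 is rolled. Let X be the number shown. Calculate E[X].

E[X | heads] = (4+9+2+9)/4 = 6.
E[X | tails] = (9+4+11)/3 = 8.
E[X] = (1/2)·(6) + (1/2)·(8) = 7.

7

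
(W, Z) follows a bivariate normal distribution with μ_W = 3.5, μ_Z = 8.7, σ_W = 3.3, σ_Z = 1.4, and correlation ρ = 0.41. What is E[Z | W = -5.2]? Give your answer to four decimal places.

E[Z | W=x] = μ_Z + ρ(σ_Z/σ_W)(x − μ_W) for jointly normal variables.
E[Z | W=-5.2] = 8.7 + (0.41)·(1.4/3.3)·(-5.2 − (3.5)) = 8.7 + (0.17394)·(-8.7) = 7.1867.

7.1867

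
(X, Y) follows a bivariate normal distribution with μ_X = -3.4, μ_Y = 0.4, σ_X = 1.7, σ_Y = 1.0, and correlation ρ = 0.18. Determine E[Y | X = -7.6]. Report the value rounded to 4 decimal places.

-0.0447

For a bivariate normal, E[Y | X=x] = μ_Y + ρ·(σ_Y/σ_X)·(x − μ_X).
E[Y | X=-7.6] = 0.4 + (0.18)·(1.0/1.7)·(-7.6 − (-3.4)) = 0.4 + (0.10588)·(-4.2) = -0.0447.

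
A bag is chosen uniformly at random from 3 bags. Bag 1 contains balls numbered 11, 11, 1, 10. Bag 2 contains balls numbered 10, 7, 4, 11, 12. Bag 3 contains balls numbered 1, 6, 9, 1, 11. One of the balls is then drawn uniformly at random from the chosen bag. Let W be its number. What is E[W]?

E[W | bag 1] = (11+11+1+10)/4 = 33/4.
E[W | bag 2] = (10+7+4+11+12)/5 = 44/5.
E[W | bag 3] = (1+6+9+1+11)/5 = 28/5.
E[W] = (1/3)·(33/4) + (1/3)·(44/5) + (1/3)·(28/5) = 151/20.

151/20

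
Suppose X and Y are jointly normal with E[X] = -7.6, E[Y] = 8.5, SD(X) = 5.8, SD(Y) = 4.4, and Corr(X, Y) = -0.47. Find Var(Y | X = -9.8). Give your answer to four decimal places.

15.0834

Var(Y | X=x) = (1 − ρ²)·σ_Y².
Var(Y | X=-9.8) = (4.4)²·(1 − (-0.47)²) = 19.36·0.7791 = 15.0834.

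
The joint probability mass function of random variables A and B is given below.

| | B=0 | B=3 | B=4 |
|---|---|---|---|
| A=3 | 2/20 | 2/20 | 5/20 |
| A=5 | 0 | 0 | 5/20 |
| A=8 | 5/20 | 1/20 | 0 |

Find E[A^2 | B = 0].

338/7

P(B = 0) = 7/20.
Σ A^2·P over the event = 9·(2/20) + 64·(5/20) = 169/10.
E[A^2 | B = 0] = (169/10) / (7/20) = 338/7.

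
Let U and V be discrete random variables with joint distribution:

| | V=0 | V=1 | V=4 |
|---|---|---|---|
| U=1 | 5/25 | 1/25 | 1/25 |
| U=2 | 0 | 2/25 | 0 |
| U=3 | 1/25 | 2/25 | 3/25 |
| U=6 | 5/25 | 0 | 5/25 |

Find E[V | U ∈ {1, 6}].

25/17

P(U ∈ {1, 6}) = 17/25.
Σ V·P over the event = 0·(5/25) + 1·(1/25) + 4·(1/25) + 0·(5/25) + 4·(5/25) = 1.
E[V | U ∈ {1, 6}] = (1) / (17/25) = 25/17.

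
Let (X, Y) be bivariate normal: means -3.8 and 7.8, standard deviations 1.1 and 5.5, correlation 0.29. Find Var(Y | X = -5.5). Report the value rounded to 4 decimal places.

27.7060

The conditional variance in a bivariate normal is σ_Y²(1 − ρ²), independent of x.
Var(Y | X=-5.5) = (5.5)²·(1 − (0.29)²) = 30.25·0.9159 = 27.7060.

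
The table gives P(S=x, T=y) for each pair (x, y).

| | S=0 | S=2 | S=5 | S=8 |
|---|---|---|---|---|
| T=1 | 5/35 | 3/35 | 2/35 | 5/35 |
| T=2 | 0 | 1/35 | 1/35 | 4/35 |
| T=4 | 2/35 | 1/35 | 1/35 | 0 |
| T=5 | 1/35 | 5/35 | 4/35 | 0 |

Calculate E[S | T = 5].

3

P(T = 5) = 2/7.
Σ S·P over the event = 0·(1/35) + 2·(5/35) + 5·(4/35) = 6/7.
E[S | T = 5] = (6/7) / (2/7) = 3.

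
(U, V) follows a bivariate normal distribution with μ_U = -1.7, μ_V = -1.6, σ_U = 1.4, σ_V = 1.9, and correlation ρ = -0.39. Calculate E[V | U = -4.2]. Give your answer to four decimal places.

-0.2768

The regression of V on U has slope ρ·σ_V/σ_U and passes through (μ_U, μ_V).
E[V | U=-4.2] = -1.6 + (-0.39)·(1.9/1.4)·(-4.2 − (-1.7)) = -1.6 + (-0.52929)·(-2.5) = -0.2768.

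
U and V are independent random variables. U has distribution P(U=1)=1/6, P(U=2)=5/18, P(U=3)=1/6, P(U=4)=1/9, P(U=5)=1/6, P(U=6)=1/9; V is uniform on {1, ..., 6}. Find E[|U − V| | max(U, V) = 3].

P(max(U, V) = 3) = 17/108.
Summing |U−V|·P(x,y) over outcomes with max(U, V) = 3 gives 5/27.
E[|U − V| | max(U, V) = 3] = (5/27) / (17/108) = 20/17.

20/17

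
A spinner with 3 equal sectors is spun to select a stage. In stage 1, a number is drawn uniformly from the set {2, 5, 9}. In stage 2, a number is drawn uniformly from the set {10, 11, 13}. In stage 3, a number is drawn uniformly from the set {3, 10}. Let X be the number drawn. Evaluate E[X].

139/18

E[X | stage 1] = (2+5+9)/3 = 16/3.
E[X | stage 2] = (10+11+13)/3 = 34/3.
E[X | stage 3] = (3+10)/2 = 13/2.
E[X] = (1/3)·(16/3) + (1/3)·(34/3) + (1/3)·(13/2) = 139/18.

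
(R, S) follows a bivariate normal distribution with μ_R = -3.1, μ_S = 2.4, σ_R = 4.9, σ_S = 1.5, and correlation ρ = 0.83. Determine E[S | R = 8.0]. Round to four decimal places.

E[S | R=x] = μ_S + ρ(σ_S/σ_R)(x − μ_R) for jointly normal variables.
E[S | R=8.0] = 2.4 + (0.83)·(1.5/4.9)·(8.0 − (-3.1)) = 2.4 + (0.25408)·(11.1) = 5.2203.

5.2203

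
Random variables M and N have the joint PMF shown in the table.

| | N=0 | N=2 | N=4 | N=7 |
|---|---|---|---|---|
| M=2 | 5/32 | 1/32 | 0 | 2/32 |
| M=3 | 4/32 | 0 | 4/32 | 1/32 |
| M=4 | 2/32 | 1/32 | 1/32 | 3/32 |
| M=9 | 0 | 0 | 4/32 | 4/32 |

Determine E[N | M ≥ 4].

71/15

P(M ≥ 4) = 15/32.
Σ N·P over the event = 0·(2/32) + 2·(1/32) + 4·(1/32) + 7·(3/32) + 4·(4/32) + 7·(4/32) = 71/32.
E[N | M ≥ 4] = (71/32) / (15/32) = 71/15.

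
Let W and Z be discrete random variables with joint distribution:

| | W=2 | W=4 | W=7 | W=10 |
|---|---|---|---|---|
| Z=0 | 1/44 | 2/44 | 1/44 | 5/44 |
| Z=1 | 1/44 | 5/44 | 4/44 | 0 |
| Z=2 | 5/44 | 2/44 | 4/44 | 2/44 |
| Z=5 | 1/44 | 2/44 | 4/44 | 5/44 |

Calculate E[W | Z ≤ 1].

P(Z ≤ 1) = 19/44.
Σ W·P over the event = 2·(1/44) + 2·(1/44) + 4·(2/44) + 4·(5/44) + 7·(1/44) + 7·(4/44) + 10·(5/44) = 117/44.
E[W | Z ≤ 1] = (117/44) / (19/44) = 117/19.

117/19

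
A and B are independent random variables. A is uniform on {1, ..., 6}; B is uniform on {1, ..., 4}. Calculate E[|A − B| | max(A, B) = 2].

Outcomes with max(A, B) = 2: (1,2), (2,1), (2,2), each with probability 1/24.
E[|A − B| | max(A, B) = 2] = (1 + 1 + 0) / 3 = 2/3.

2/3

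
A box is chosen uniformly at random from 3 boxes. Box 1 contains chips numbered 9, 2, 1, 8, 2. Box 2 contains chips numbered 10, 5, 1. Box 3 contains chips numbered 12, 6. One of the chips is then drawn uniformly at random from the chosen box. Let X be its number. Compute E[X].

E[X | box 1] = (9+2+1+8+2)/5 = 22/5.
E[X | box 2] = (10+5+1)/3 = 16/3.
E[X | box 3] = (12+6)/2 = 9.
E[X] = (1/3)·(22/5) + (1/3)·(16/3) + (1/3)·(9) = 281/45.

281/45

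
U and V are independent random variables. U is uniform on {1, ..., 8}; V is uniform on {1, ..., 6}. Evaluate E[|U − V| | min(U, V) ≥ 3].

P(min(U, V) ≥ 3) = 1/2.
Summing |U−V|·P(x,y) over outcomes with min(U, V) ≥ 3 gives 11/12.
E[|U − V| | min(U, V) ≥ 3] = (11/12) / (1/2) = 11/6.

11/6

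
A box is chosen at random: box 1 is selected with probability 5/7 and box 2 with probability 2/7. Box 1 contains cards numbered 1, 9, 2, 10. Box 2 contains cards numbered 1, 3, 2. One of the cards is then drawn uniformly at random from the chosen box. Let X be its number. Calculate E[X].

9/2

E[X | box 1] = (1+9+2+10)/4 = 11/2.
E[X | box 2] = (1+3+2)/3 = 2.
E[X] = (5/7)·(11/2) + (2/7)·(2) = 9/2.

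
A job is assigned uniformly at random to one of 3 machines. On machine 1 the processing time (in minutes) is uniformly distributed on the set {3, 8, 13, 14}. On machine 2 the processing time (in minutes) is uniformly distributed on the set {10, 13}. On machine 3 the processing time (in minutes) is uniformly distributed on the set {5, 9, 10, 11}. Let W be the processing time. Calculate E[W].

119/12

E[W | machine 1] = (3+8+13+14)/4 = 19/2.
E[W | machine 2] = (10+13)/2 = 23/2.
E[W | machine 3] = (5+9+10+11)/4 = 35/4.
By the law of total expectation,
E[W] = (1/3)·(19/2) + (1/3)·(23/2) + (1/3)·(35/4) = 119/12.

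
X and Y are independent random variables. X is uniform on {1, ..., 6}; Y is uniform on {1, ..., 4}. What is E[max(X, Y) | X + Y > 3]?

89/21

P(X + Y > 3) = 7/8.
Summing max(X,Y)·P(x,y) over outcomes with X + Y > 3 gives 89/24.
E[max(X, Y) | X + Y > 3] = (89/24) / (7/8) = 89/21.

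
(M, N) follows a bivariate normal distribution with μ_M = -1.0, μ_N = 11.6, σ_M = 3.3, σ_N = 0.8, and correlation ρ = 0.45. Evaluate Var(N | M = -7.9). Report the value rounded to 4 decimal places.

0.5104

Var(N | M=x) = (1 − ρ²)·σ_N².
Var(N | M=-7.9) = (0.8)²·(1 − (0.45)²) = 0.64·0.7975 = 0.5104.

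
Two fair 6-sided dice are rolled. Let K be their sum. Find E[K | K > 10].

P(K > 10) = 1/12.
Σ over the event: 11·1/18 + 12·1/36 = 17/18.
E[K | K > 10] = (17/18) / (1/12) = 34/3.

34/3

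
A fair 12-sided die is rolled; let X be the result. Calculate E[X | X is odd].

Given X is odd, X is equally likely to be any of {1, 3, 5, 7, 9, 11}.
E[X | X is odd] = (1 + 3 + 5 + 7 + 9 + 11) / 6 = 6.

6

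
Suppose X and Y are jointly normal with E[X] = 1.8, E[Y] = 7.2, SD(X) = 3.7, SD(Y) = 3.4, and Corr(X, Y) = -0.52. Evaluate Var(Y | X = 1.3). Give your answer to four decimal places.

The conditional variance in a bivariate normal is σ_Y²(1 − ρ²), independent of x.
Var(Y | X=1.3) = (3.4)²·(1 − (-0.52)²) = 11.56·0.7296 = 8.4342.

8.4342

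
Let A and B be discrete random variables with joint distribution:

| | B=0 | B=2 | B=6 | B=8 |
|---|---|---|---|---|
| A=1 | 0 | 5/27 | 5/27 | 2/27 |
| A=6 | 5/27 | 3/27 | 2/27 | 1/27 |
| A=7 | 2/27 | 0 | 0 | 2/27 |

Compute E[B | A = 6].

P(A = 6) = 11/27.
Σ B·P over the event = 0·(5/27) + 2·(3/27) + 6·(2/27) + 8·(1/27) = 26/27.
E[B | A = 6] = (26/27) / (11/27) = 26/11.

26/11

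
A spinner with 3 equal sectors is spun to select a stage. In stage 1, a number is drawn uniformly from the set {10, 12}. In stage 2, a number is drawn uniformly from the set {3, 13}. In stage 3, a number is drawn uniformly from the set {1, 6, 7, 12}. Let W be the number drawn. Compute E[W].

17/2

E[W | stage 1] = (10+12)/2 = 11.
E[W | stage 2] = (3+13)/2 = 8.
E[W | stage 3] = (1+6+7+12)/4 = 13/2.
E[W] = (1/3)·(11) + (1/3)·(8) + (1/3)·(13/2) = 17/2.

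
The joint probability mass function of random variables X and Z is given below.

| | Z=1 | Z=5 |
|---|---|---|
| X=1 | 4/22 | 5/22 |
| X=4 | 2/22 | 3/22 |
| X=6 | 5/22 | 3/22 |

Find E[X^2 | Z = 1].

P(Z = 1) = 1/2.
Σ X^2·P over the event = 1·(4/22) + 16·(2/22) + 36·(5/22) = 108/11.
E[X^2 | Z = 1] = (108/11) / (1/2) = 216/11.

216/11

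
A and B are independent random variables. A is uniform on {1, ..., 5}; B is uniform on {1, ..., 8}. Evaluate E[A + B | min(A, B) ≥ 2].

17/2

P(min(A, B) ≥ 2) = 7/10.
Summing (A+B)·P(x,y) over outcomes with min(A, B) ≥ 2 gives 119/20.
E[A + B | min(A, B) ≥ 2] = (119/20) / (7/10) = 17/2.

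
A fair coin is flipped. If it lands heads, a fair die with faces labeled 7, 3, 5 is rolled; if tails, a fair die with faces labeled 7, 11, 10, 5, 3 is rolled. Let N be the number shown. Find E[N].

E[N | heads] = (7+3+5)/3 = 5.
E[N | tails] = (7+11+10+5+3)/5 = 36/5.
E[N] = (1/2)·(5) + (1/2)·(36/5) = 61/10.

61/10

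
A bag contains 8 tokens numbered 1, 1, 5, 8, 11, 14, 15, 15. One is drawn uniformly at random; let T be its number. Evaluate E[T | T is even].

11

P(T is even) = 1/4.
Σ over the event: 8·1/8 + 14·1/8 = 11/4.
E[T | T is even] = (11/4) / (1/4) = 11.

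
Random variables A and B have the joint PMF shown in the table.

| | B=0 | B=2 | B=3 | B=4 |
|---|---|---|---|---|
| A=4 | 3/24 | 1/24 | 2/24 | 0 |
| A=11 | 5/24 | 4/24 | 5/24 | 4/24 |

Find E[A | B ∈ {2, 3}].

37/4

P(B ∈ {2, 3}) = 1/2.
Σ A·P over the event = 4·(1/24) + 4·(2/24) + 11·(4/24) + 11·(5/24) = 37/8.
E[A | B ∈ {2, 3}] = (37/8) / (1/2) = 37/4.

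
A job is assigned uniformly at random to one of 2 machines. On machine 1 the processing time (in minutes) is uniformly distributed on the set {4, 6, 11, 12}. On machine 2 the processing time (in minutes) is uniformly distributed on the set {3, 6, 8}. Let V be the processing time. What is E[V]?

E[V | machine 1] = (4+6+11+12)/4 = 33/4.
E[V | machine 2] = (3+6+8)/3 = 17/3.
By the law of total expectation,
E[V] = (1/2)·(33/4) + (1/2)·(17/3) = 167/24.

167/24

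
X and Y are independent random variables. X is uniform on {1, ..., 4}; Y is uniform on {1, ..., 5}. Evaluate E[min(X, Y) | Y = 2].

7/4

Outcomes with Y = 2: (1,2), (2,2), (3,2), (4,2), each with probability 1/20.
E[min(X, Y) | Y = 2] = (1 + 2 + 2 + 2) / 4 = 7/4.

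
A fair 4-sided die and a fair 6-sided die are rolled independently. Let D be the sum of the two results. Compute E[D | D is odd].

6

P(D is odd) = 1/2.
Σ over the event: 3·1/12 + 5·1/6 + 7·1/6 + 9·1/12 = 3.
E[D | D is odd] = (3) / (1/2) = 6.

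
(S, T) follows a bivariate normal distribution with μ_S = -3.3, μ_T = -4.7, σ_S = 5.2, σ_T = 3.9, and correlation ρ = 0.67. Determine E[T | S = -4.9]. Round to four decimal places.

E[T | S=x] = μ_T + ρ(σ_T/σ_S)(x − μ_S) for jointly normal variables.
E[T | S=-4.9] = -4.7 + (0.67)·(3.9/5.2)·(-4.9 − (-3.3)) = -4.7 + (0.5025)·(-1.6) = -5.5040.

-5.5040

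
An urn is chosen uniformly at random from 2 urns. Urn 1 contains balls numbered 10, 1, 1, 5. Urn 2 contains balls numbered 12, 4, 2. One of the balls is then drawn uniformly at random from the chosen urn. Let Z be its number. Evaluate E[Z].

41/8

E[Z | urn 1] = (10+1+1+5)/4 = 17/4.
E[Z | urn 2] = (12+4+2)/3 = 6.
By the law of total expectation,
E[Z] = (1/2)·(17/4) + (1/2)·(6) = 41/8.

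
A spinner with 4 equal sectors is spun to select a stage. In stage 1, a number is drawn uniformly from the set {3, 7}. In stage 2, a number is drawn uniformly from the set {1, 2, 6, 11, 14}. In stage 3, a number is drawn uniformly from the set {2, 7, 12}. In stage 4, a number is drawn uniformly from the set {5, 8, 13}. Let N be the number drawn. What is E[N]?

E[N | stage 1] = (3+7)/2 = 5.
E[N | stage 2] = (1+2+6+11+14)/5 = 34/5.
E[N | stage 3] = (2+7+12)/3 = 7.
E[N | stage 4] = (5+8+13)/3 = 26/3.
E[N] = (1/4)·(5) + (1/4)·(34/5) + (1/4)·(7) + (1/4)·(26/3) = 103/15.

103/15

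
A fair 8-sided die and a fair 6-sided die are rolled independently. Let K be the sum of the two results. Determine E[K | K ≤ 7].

P(K ≤ 7) = 7/16.
Σ over the event: 2·1/48 + 3·1/24 + 4·1/16 + 5·1/12 + 6·5/48 + 7·1/8 = 7/3.
E[K | K ≤ 7] = (7/3) / (7/16) = 16/3.

16/3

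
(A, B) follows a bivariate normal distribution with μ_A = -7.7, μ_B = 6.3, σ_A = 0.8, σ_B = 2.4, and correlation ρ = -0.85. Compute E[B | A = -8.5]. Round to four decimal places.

The regression of B on A has slope ρ·σ_B/σ_A and passes through (μ_A, μ_B).
E[B | A=-8.5] = 6.3 + (-0.85)·(2.4/0.8)·(-8.5 − (-7.7)) = 6.3 + (-2.55)·(-0.8) = 8.3400.

8.3400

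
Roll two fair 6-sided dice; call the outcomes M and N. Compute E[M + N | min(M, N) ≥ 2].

8

P(min(M, N) ≥ 2) = 25/36.
Summing (M+N)·P(x,y) over outcomes with min(M, N) ≥ 2 gives 50/9.
E[M + N | min(M, N) ≥ 2] = (50/9) / (25/36) = 8.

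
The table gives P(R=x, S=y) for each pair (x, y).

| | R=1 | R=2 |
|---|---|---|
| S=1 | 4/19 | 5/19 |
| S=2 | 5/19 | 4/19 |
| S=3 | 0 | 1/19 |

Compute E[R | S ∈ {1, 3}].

P(S ∈ {1, 3}) = 10/19.
Summing R·P(R=x,S=y) over the conditioning event gives 16/19.
E[R | S ∈ {1, 3}] = (16/19) / (10/19) = 8/5.

8/5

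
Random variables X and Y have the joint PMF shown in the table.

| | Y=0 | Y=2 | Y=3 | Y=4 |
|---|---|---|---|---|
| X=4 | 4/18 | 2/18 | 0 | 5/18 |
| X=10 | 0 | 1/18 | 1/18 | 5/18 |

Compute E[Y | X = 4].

P(X = 4) = 11/18.
Σ Y·P over the event = 0·(4/18) + 2·(2/18) + 4·(5/18) = 4/3.
E[Y | X = 4] = (4/3) / (11/18) = 24/11.

24/11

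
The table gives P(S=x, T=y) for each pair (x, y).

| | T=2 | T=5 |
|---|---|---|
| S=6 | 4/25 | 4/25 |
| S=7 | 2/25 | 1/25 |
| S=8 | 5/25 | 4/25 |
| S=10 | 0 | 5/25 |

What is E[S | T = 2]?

78/11

P(T = 2) = 11/25.
Σ S·P over the event = 6·(4/25) + 7·(2/25) + 8·(5/25) = 78/25.
E[S | T = 2] = (78/25) / (11/25) = 78/11.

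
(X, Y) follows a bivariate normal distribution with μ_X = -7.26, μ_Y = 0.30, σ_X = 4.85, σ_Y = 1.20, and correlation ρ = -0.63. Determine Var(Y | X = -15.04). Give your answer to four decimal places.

0.8685

Var(Y | X=x) = (1 − ρ²)·σ_Y².
Var(Y | X=-15.04) = (1.20)²·(1 − (-0.63)²) = 1.44·0.6031 = 0.8685.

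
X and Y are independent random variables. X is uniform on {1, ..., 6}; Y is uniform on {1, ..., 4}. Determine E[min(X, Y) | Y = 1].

P(Y = 1) = 1/4.
Summing min(X,Y)·P(x,y) over outcomes with Y = 1 gives 1/4.
E[min(X, Y) | Y = 1] = (1/4) / (1/4) = 1.

1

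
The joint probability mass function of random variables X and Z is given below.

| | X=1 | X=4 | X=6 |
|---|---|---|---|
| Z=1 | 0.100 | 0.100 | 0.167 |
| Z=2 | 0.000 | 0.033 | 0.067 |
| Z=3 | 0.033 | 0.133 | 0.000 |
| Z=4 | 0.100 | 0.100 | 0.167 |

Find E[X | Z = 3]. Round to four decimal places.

P(Z = 3) = 0.166.
Σ X·P over the event = 1·(0.033) + 4·(0.133) = 0.565.
E[X | Z = 3] = (0.565) / (0.166) = 3.4036.

3.4036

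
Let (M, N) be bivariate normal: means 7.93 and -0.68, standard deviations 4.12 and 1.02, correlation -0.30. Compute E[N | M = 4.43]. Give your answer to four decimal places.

The regression of N on M has slope ρ·σ_N/σ_M and passes through (μ_M, μ_N).
E[N | M=4.43] = -0.68 + (-0.30)·(1.02/4.12)·(4.43 − (7.93)) = -0.68 + (-0.074272)·(-3.5) = -0.4200.

-0.4200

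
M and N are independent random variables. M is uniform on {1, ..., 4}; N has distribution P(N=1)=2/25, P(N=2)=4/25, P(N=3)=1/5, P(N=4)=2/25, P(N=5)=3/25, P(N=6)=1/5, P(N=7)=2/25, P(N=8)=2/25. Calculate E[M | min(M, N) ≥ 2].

P(min(M, N) ≥ 2) = 69/100.
Summing M·P(x,y) over outcomes with min(M, N) ≥ 2 gives 207/100.
E[M | min(M, N) ≥ 2] = (207/100) / (69/100) = 3.

3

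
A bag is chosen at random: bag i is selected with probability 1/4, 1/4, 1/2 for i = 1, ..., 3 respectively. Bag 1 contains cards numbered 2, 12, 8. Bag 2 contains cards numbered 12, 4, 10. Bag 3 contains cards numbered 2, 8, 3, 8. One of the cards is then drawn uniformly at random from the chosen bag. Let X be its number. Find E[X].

E[X | bag 1] = (2+12+8)/3 = 22/3.
E[X | bag 2] = (12+4+10)/3 = 26/3.
E[X | bag 3] = (2+8+3+8)/4 = 21/4.
By the law of total expectation,
E[X] = (1/4)·(22/3) + (1/4)·(26/3) + (1/2)·(21/4) = 53/8.

53/8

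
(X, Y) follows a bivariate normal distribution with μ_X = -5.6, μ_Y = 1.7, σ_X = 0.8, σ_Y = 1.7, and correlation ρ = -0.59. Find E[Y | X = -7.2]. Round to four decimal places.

The regression of Y on X has slope ρ·σ_Y/σ_X and passes through (μ_X, μ_Y).
E[Y | X=-7.2] = 1.7 + (-0.59)·(1.7/0.8)·(-7.2 − (-5.6)) = 1.7 + (-1.25375)·(-1.6) = 3.7060.

3.7060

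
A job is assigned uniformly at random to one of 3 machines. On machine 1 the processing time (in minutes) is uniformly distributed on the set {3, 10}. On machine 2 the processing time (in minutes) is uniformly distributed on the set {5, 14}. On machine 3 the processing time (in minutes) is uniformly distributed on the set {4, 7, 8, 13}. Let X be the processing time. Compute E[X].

8

E[X | machine 1] = (3+10)/2 = 13/2.
E[X | machine 2] = (5+14)/2 = 19/2.
E[X | machine 3] = (4+7+8+13)/4 = 8.
E[X] = (1/3)·(13/2) + (1/3)·(19/2) + (1/3)·(8) = 8.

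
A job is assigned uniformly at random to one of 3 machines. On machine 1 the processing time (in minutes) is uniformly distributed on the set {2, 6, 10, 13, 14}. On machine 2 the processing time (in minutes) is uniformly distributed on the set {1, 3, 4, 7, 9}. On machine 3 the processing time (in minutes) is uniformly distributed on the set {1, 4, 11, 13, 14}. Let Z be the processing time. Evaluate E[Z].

E[Z | machine 1] = (2+6+10+13+14)/5 = 9.
E[Z | machine 2] = (1+3+4+7+9)/5 = 24/5.
E[Z | machine 3] = (1+4+11+13+14)/5 = 43/5.
E[Z] = (1/3)·(9) + (1/3)·(24/5) + (1/3)·(43/5) = 112/15.

112/15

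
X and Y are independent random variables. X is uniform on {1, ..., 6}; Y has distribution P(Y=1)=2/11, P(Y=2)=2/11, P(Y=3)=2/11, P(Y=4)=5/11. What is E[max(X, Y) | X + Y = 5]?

P(X + Y = 5) = 1/6.
Summing max(X,Y)·P(x,y) over outcomes with X + Y = 5 gives 20/33.
E[max(X, Y) | X + Y = 5] = (20/33) / (1/6) = 40/11.

40/11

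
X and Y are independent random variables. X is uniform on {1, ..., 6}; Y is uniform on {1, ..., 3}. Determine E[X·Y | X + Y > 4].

37/4

P(X + Y > 4) = 2/3.
Summing XY·P(x,y) over outcomes with X + Y > 4 gives 37/6.
E[X·Y | X + Y > 4] = (37/6) / (2/3) = 37/4.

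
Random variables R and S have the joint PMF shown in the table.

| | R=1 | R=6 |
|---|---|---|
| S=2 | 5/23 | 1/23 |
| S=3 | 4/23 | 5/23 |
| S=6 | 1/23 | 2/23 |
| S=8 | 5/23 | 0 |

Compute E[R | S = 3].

P(S = 3) = 9/23.
Σ R·P over the event = 1·(4/23) + 6·(5/23) = 34/23.
E[R | S = 3] = (34/23) / (9/23) = 34/9.

34/9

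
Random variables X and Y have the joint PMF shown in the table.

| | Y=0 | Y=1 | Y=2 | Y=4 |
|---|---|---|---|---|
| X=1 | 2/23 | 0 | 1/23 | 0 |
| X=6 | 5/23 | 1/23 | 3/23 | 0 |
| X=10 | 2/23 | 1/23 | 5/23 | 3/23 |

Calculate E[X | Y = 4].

P(Y = 4) = 3/23.
Σ X·P over the event = 10·(3/23) = 30/23.
E[X | Y = 4] = (30/23) / (3/23) = 10.

10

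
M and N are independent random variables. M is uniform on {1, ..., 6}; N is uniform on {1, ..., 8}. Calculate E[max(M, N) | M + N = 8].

Outcomes with M + N = 8: (1,7), (2,6), (3,5), (4,4), (5,3), (6,2), each with probability 1/48.
E[max(M, N) | M + N = 8] = (7 + 6 + 5 + 4 + 5 + 6) / 6 = 11/2.

11/2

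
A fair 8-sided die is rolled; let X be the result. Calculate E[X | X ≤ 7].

Given X ≤ 7, X is equally likely to be any of {1, 2, 3, 4, 5, 6, 7}.
E[X | X ≤ 7] = (1 + 2 + 3 + 4 + 5 + 6 + 7) / 7 = 4.

4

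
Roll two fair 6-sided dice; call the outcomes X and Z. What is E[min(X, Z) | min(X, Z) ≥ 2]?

P(min(X, Z) ≥ 2) = 25/36.
Summing min(X,Z)·P(x,y) over outcomes with min(X, Z) ≥ 2 gives 20/9.
E[min(X, Z) | min(X, Z) ≥ 2] = (20/9) / (25/36) = 16/5.

16/5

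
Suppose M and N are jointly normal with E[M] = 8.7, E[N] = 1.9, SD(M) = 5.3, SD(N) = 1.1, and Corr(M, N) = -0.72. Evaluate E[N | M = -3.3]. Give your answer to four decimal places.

3.6932

For a bivariate normal, E[N | M=x] = μ_N + ρ·(σ_N/σ_M)·(x − μ_M).
E[N | M=-3.3] = 1.9 + (-0.72)·(1.1/5.3)·(-3.3 − (8.7)) = 1.9 + (-0.14943)·(-12) = 3.6932.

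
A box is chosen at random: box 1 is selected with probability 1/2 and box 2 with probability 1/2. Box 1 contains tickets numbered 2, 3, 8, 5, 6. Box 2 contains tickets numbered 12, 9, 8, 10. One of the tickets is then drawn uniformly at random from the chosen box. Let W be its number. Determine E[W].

291/40

E[W | box 1] = (2+3+8+5+6)/5 = 24/5.
E[W | box 2] = (12+9+8+10)/4 = 39/4.
E[W] = (1/2)·(24/5) + (1/2)·(39/4) = 291/40.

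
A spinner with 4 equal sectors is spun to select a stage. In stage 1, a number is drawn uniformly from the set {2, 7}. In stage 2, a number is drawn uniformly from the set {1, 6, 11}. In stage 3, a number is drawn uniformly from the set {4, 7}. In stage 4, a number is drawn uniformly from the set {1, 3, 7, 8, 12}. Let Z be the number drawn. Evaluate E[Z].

111/20

E[Z | stage 1] = (2+7)/2 = 9/2.
E[Z | stage 2] = (1+6+11)/3 = 6.
E[Z | stage 3] = (4+7)/2 = 11/2.
E[Z | stage 4] = (1+3+7+8+12)/5 = 31/5.
E[Z] = (1/4)·(9/2) + (1/4)·(6) + (1/4)·(11/2) + (1/4)·(31/5) = 111/20.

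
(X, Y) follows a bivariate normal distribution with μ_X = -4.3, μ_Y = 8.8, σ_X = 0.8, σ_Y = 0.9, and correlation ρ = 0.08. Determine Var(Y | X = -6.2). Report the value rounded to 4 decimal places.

For a bivariate normal, Var(Y | X=x) = σ_Y²(1 − ρ²).
Var(Y | X=-6.2) = (0.9)²·(1 − (0.08)²) = 0.81·0.9936 = 0.8048.

0.8048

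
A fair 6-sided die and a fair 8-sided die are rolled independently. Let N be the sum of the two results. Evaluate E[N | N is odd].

P(N is odd) = 1/2.
Σ over the event: 3·1/24 + 5·1/12 + 7·1/8 + 9·1/8 + 11·1/12 + 13·1/24 = 4.
E[N | N is odd] = (4) / (1/2) = 8.

8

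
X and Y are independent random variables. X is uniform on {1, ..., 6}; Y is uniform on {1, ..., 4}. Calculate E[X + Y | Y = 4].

15/2

P(Y = 4) = 1/4.
Summing (X+Y)·P(x,y) over outcomes with Y = 4 gives 15/8.
E[X + Y | Y = 4] = (15/8) / (1/4) = 15/2.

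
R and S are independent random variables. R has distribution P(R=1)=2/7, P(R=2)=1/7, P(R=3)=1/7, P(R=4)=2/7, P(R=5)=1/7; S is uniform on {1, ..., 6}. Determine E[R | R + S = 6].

P(R + S = 6) = 1/6.
Summing R·P(x,y) over outcomes with R + S = 6 gives 10/21.
E[R | R + S = 6] = (10/21) / (1/6) = 20/7.

20/7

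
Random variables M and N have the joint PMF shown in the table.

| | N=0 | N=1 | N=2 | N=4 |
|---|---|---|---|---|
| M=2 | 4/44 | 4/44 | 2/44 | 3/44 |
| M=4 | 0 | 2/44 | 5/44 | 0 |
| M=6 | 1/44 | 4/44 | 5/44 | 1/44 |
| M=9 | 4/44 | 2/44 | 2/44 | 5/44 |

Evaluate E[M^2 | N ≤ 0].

376/9

P(N ≤ 0) = 9/44.
Σ M^2·P over the event = 4·(4/44) + 36·(1/44) + 81·(4/44) = 94/11.
E[M^2 | N ≤ 0] = (94/11) / (9/44) = 376/9.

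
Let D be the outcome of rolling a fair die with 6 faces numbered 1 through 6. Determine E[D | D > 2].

9/2

Given D > 2, D is equally likely to be any of {3, 4, 5, 6}.
E[D | D > 2] = (3 + 4 + 5 + 6) / 4 = 9/2.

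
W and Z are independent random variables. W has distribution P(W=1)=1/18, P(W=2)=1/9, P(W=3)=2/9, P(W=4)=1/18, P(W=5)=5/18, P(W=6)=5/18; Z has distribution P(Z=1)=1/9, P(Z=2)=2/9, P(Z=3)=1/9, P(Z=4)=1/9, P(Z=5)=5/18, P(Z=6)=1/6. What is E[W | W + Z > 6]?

P(W + Z > 6) = 241/324.
Summing W·P(x,y) over outcomes with W + Z > 6 gives 127/36.
E[W | W + Z > 6] = (127/36) / (241/324) = 1143/241.

1143/241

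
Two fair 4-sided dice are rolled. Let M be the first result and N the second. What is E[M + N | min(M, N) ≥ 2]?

6

Outcomes with min(M, N) ≥ 2: (2,2), (2,3), (2,4), (3,2), (3,3), (3,4), (4,2), (4,3), (4,4), each with probability 1/16.
E[M + N | min(M, N) ≥ 2] = (4 + 5 + 6 + 5 + 6 + 7 + 6 + 7 + 8) / 9 = 6.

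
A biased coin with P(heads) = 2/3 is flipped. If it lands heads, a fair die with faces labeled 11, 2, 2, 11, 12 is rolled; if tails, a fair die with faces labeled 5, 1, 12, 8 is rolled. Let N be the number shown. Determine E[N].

E[N | heads] = (11+2+2+11+12)/5 = 38/5.
E[N | tails] = (5+1+12+8)/4 = 13/2.
E[N] = (2/3)·(38/5) + (1/3)·(13/2) = 217/30.

217/30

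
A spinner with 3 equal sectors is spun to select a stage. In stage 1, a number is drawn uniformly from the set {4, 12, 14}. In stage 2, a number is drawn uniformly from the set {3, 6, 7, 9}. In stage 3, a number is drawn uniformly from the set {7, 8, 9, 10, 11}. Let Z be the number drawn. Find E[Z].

101/12

E[Z | stage 1] = (4+12+14)/3 = 10.
E[Z | stage 2] = (3+6+7+9)/4 = 25/4.
E[Z | stage 3] = (7+8+9+10+11)/5 = 9.
By the law of total expectation,
E[Z] = (1/3)·(10) + (1/3)·(25/4) + (1/3)·(9) = 101/12.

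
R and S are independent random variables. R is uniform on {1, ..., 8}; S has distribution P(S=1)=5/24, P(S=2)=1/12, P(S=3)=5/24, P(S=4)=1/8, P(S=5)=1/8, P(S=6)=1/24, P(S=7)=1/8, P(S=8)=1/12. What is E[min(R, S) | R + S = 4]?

P(R + S = 4) = 1/16.
Summing min(R,S)·P(x,y) over outcomes with R + S = 4 gives 7/96.
E[min(R, S) | R + S = 4] = (7/96) / (1/16) = 7/6.

7/6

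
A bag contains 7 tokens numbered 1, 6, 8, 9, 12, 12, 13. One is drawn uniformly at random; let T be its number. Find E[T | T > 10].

37/3

P(T > 10) = 3/7.
Σ over the event: 12·2/7 + 13·1/7 = 37/7.
E[T | T > 10] = (37/7) / (3/7) = 37/3.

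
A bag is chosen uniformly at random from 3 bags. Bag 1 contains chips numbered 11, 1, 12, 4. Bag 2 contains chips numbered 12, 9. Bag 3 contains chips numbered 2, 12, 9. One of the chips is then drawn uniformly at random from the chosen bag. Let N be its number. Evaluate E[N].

E[N | bag 1] = (11+1+12+4)/4 = 7.
E[N | bag 2] = (12+9)/2 = 21/2.
E[N | bag 3] = (2+12+9)/3 = 23/3.
By the law of total expectation,
E[N] = (1/3)·(7) + (1/3)·(21/2) + (1/3)·(23/3) = 151/18.

151/18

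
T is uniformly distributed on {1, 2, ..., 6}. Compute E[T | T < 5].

5/2

Given T < 5, T is equally likely to be any of {1, 2, 3, 4}.
E[T | T < 5] = (1 + 2 + 3 + 4) / 4 = 5/2.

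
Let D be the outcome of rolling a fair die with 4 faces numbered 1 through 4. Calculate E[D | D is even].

Given D is even, D is equally likely to be any of {2, 4}.
E[D | D is even] = (2 + 4) / 2 = 3.

3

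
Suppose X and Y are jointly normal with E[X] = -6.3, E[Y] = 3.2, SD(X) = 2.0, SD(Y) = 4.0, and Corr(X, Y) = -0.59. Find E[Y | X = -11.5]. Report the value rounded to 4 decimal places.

9.3360

For a bivariate normal, E[Y | X=x] = μ_Y + ρ·(σ_Y/σ_X)·(x − μ_X).
E[Y | X=-11.5] = 3.2 + (-0.59)·(4.0/2.0)·(-11.5 − (-6.3)) = 3.2 + (-1.18)·(-5.2) = 9.3360.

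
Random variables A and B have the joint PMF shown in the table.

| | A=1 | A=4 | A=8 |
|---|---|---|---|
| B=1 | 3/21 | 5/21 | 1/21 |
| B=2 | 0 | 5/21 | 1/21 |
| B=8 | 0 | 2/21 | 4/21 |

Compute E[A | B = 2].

P(B = 2) = 2/7.
Σ A·P over the event = 4·(5/21) + 8·(1/21) = 4/3.
E[A | B = 2] = (4/3) / (2/7) = 14/3.

14/3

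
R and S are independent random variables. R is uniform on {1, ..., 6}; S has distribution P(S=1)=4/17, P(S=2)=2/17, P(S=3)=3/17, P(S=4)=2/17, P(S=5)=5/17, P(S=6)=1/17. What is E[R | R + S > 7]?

P(R + S > 7) = 13/34.
Summing R·P(x,y) over outcomes with R + S > 7 gives 185/102.
E[R | R + S > 7] = (185/102) / (13/34) = 185/39.

185/39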